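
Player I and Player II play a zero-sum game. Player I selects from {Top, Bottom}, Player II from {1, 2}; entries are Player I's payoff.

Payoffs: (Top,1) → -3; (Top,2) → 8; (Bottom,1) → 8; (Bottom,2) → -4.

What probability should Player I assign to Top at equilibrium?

12/23

Row minima: Top → -3, Bottom → -4; maximin = -3.
Column maxima: 1 → 8, 2 → 8; minimax = 8.
-3 ≠ 8, so there is no saddle point; optimal play is mixed.
Let Player I play Top with probability p. Expected payoff against 1: (-3)p + 8(1−p) = −11p + 8; against 2: 8p + (-4)(1−p) = 12p − 4.
Setting these equal: −11p + 8 = 12p − 4 ⇒ −23p = -12 ⇒ p = 12/23, and the value is (-11)·(12/23) + 8 = 52/23.
For Player II: with q = P(1), equating Top's and Bottom's payoffs gives −11q + 8 = 12q − 4 ⇒ q = 12/23.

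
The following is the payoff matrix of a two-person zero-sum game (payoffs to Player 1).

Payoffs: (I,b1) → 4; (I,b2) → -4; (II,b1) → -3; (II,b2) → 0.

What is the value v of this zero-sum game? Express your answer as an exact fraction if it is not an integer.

Row minima: I → -4, II → -3; maximin = -3.
Column maxima: b1 → 4, b2 → 0; minimax = 0.
-3 ≠ 0, so there is no saddle point; optimal play is mixed.
Let Player 1 play I with probability p. Expected payoff against b1: 4p + (-3)(1−p) = 7p − 3; against b2: (-4)p + 0(1−p) = −4p.
Setting these equal: 7p − 3 = −4p ⇒ 11p = 3 ⇒ p = 3/11, and the value is (7)·(3/11) − 3 = -12/11.
For Player 2: with q = P(b1), equating I's and II's payoffs gives 8q − 4 = −3q ⇒ q = 4/11.

-12/11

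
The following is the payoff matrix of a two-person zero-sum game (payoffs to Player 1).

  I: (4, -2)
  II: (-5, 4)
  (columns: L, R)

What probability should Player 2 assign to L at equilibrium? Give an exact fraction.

2/5

Row minima: I → -2, II → -5; maximin = -2.
Column maxima: L → 4, R → 4; minimax = 4.
-2 ≠ 4, so there is no saddle point; optimal play is mixed.
Let Player 1 play I with probability p. Expected payoff against L: 4p + (-5)(1−p) = 9p − 5; against R: (-2)p + 4(1−p) = −6p + 4.
Setting these equal: 9p − 5 = −6p + 4 ⇒ 15p = 9 ⇒ p = 3/5, and the value is (9)·(3/5) − 5 = 2/5.
For Player 2: with q = P(L), equating I's and II's payoffs gives 6q − 2 = −9q + 4 ⇒ q = 2/5.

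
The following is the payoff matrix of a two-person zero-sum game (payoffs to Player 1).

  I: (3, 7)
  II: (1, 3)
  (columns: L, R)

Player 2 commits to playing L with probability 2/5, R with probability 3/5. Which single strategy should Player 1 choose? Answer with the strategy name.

I

Expected payoff of I: (2/5)·3 + (3/5)·7 = 27/5.
Expected payoff of II: (2/5)·1 + (3/5)·3 = 11/5.
The largest is 27/5, so Player 1's best response is I.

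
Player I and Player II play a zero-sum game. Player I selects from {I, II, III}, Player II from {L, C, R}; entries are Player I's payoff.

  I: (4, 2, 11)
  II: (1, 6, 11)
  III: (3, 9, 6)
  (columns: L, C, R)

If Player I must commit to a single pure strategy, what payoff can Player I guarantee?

3

Row minima: I → 2, II → 1, III → 3.
The best of these is 3.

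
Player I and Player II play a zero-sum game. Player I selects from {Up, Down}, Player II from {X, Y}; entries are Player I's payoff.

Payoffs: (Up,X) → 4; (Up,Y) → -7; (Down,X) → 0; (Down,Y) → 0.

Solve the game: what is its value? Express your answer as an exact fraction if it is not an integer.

0

Row minima: Up → -7, Down → 0; maximin = 0.
Column maxima: X → 4, Y → 0; minimax = 0.
Since maximin = minimax = 0, there is a saddle point and the value is 0.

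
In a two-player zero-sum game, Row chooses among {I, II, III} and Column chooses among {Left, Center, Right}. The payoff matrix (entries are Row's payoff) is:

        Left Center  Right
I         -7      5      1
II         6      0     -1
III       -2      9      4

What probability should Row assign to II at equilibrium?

Row minima: I → -7, II → -1, III → -2; maximin = -1.
Column maxima: Left → 6, Center → 9, Right → 4; minimax = 4.
-1 ≠ 4, so there is no saddle point; optimal play is mixed.
I is strictly dominated by III, so Row never plays it.
Center is strictly dominated by Right (it gives Row strictly more in every row), so Column never plays it.
On the remaining 2×2 (II, III vs Left, Right):
Let Row play II with probability p. Expected payoff against Left: 6p + (-2)(1−p) = 8p − 2; against Right: (-1)p + 4(1−p) = −5p + 4.
Setting these equal: 8p − 2 = −5p + 4 ⇒ 13p = 6 ⇒ p = 6/13, and the value is (8)·(6/13) − 2 = 22/13.
For Column: with q = P(Left), equating II's and III's payoffs gives 7q − 1 = −6q + 4 ⇒ q = 5/13.

6/13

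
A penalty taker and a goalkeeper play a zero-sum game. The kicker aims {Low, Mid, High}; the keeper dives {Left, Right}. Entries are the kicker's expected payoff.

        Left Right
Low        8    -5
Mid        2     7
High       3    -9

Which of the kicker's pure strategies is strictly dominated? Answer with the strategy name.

High

Low gives a strictly higher payoff than High against every column: 8 > 3, -5 > -9.
So High is strictly dominated and the kicker never plays it.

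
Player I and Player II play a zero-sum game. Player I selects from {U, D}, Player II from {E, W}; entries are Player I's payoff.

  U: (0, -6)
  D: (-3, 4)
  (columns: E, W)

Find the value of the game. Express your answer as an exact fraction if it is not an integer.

Row minima: U → -6, D → -3; maximin = -3.
Column maxima: E → 0, W → 4; minimax = 0.
-3 ≠ 0, so there is no saddle point; optimal play is mixed.
Let Player I play U with probability p. Expected payoff against E: 0p + (-3)(1−p) = 3p − 3; against W: (-6)p + 4(1−p) = −10p + 4.
Setting these equal: 3p − 3 = −10p + 4 ⇒ 13p = 7 ⇒ p = 7/13, and the value is (3)·(7/13) − 3 = -18/13.
For Player II: with q = P(E), equating U's and D's payoffs gives 6q − 6 = −7q + 4 ⇒ q = 10/13.

-18/13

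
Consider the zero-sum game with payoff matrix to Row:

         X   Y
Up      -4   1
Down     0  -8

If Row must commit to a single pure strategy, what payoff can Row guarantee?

-4

Row minima: Up → -4, Down → -8.
The best of these is -4.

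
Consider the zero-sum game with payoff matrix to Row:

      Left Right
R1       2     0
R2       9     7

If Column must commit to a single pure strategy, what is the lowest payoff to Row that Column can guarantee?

Column maxima: Left → 9, Right → 7.
The smallest of these is 7.

7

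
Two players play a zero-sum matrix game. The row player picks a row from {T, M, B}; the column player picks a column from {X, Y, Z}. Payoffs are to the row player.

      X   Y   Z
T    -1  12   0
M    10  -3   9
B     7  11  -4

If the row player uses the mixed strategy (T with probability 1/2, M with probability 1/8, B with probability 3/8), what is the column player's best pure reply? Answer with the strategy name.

If the column player plays X, the row player's expected payoff is (1/2)·(-1) + (1/8)·10 + (3/8)·7 = 27/8.
If the column player plays Y, the row player's expected payoff is (1/2)·12 + (1/8)·(-3) + (3/8)·11 = 39/4.
If the column player plays Z, the row player's expected payoff is (1/2)·0 + (1/8)·9 + (3/8)·(-4) = -3/8.
The column player minimizes the row player's payoff; the smallest is -3/8, so the best response is Z.

Z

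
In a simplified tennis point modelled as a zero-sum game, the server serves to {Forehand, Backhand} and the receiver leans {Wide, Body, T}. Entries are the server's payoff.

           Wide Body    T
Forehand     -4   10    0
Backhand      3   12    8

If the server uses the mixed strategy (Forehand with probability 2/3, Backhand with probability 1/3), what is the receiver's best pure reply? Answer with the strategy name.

Wide

If the receiver plays Wide, the server's expected payoff is (2/3)·(-4) + (1/3)·3 = -5/3.
If the receiver plays Body, the server's expected payoff is (2/3)·10 + (1/3)·12 = 32/3.
If the receiver plays T, the server's expected payoff is (2/3)·0 + (1/3)·8 = 8/3.
The receiver minimizes the server's payoff; the smallest is -5/3, so the best response is Wide.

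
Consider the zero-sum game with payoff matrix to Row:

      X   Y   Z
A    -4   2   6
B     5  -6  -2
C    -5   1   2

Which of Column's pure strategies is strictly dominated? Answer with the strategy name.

Z

Y holds Row's payoff strictly below Z in every row: 2 < 6, -6 < -2, 1 < 2.
So Z is strictly dominated for Column.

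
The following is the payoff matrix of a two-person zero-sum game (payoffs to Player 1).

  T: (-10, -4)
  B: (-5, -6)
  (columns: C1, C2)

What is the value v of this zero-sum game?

-40/7

Row minima: T → -10, B → -6; maximin = -6.
Column maxima: C1 → -5, C2 → -4; minimax = -5.
-6 ≠ -5, so there is no saddle point; optimal play is mixed.
Let Player 1 play T with probability p. Expected payoff against C1: (-10)p + (-5)(1−p) = −5p − 5; against C2: (-4)p + (-6)(1−p) = 2p − 6.
Setting these equal: −5p − 5 = 2p − 6 ⇒ −7p = -1 ⇒ p = 1/7, and the value is (-5)·(1/7) − 5 = -40/7.
For Player 2: with q = P(C1), equating T's and B's payoffs gives −6q − 4 = q − 6 ⇒ q = 2/7.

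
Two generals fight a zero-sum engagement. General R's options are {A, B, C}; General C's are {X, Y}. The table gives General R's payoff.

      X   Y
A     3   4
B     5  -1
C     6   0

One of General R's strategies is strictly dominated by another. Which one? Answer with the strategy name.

C gives a strictly higher payoff than B against every column: 6 > 5, 0 > -1.
So B is strictly dominated and General R never plays it.

B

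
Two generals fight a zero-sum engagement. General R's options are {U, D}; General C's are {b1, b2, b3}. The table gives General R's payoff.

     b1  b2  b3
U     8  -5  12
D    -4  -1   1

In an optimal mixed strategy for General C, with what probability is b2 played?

Row minima: U → -5, D → -4; maximin = -4.
Column maxima: b1 → 8, b2 → -1, b3 → 12; minimax = -1.
-4 ≠ -1, so there is no saddle point; optimal play is mixed.
b3 is strictly dominated by b1 (it gives General R strictly more in every row), so General C never plays it.
On the remaining 2×2 (U, D vs b1, b2):
Let General R play U with probability p. Expected payoff against b1: 8p + (-4)(1−p) = 12p − 4; against b2: (-5)p + (-1)(1−p) = −4p − 1.
Setting these equal: 12p − 4 = −4p − 1 ⇒ 16p = 3 ⇒ p = 3/16, and the value is (12)·(3/16) − 4 = -7/4.
For General C: with q = P(b1), equating U's and D's payoffs gives 13q − 5 = −3q − 1 ⇒ q = 1/4.

3/4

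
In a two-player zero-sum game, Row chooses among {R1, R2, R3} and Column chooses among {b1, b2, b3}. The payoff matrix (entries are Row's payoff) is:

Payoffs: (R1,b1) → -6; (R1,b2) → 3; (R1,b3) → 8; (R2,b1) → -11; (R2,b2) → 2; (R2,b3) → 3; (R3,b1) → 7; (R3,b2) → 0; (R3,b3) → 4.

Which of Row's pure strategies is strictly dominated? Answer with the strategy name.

R2

R1 gives a strictly higher payoff than R2 against every column: -6 > -11, 3 > 2, 8 > 3.
So R2 is strictly dominated and Row never plays it.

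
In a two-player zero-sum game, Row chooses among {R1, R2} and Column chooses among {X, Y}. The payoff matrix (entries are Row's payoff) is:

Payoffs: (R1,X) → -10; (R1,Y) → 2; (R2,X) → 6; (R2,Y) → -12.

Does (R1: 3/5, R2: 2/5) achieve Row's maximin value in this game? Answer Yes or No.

Against X this mix gives (3/5)·(-10) + (2/5)·6 = -18/5.
Against Y this mix gives (3/5)·2 + (2/5)·(-12) = -18/5.
All of Column's active replies (X, Y) yield -18/5, and no column does worse for Row. The mix makes Column indifferent and guarantees -18/5, so it is optimal.

Yes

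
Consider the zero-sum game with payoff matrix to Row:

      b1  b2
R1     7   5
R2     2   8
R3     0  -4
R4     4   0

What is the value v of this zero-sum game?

Row minima: R1 → 5, R2 → 2, R3 → -4, R4 → 0; maximin = 5.
Column maxima: b1 → 7, b2 → 8; minimax = 7.
5 ≠ 7, so there is no saddle point; optimal play is mixed.
R3 is strictly dominated by R1, so Row never plays it.
R4 is strictly dominated by R1, so Row never plays it.
On the remaining 2×2 (R1, R2 vs b1, b2):
Let Row play R1 with probability p. Expected payoff against b1: 7p + 2(1−p) = 5p + 2; against b2: 5p + 8(1−p) = −3p + 8.
Setting these equal: 5p + 2 = −3p + 8 ⇒ 8p = 6 ⇒ p = 3/4, and the value is (5)·(3/4) + 2 = 23/4.
For Column: with q = P(b1), equating R1's and R2's payoffs gives 2q + 5 = −6q + 8 ⇒ q = 3/8.

23/4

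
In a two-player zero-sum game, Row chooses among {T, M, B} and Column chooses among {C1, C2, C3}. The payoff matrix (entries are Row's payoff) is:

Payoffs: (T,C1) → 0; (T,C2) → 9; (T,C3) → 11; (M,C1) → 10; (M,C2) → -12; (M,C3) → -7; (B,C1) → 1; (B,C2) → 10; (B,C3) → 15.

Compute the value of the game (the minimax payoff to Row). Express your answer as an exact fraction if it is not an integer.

Row minima: T → 0, M → -12, B → 1; maximin = 1.
Column maxima: C1 → 10, C2 → 10, C3 → 15; minimax = 10.
1 ≠ 10, so there is no saddle point; optimal play is mixed.
T is strictly dominated by B, so Row never plays it.
C3 is strictly dominated by C2 (it gives Row strictly more in every row), so Column never plays it.
On the remaining 2×2 (M, B vs C1, C2):
Let Row play M with probability p. Expected payoff against C1: 10p + 1(1−p) = 9p + 1; against C2: (-12)p + 10(1−p) = −22p + 10.
Setting these equal: 9p + 1 = −22p + 10 ⇒ 31p = 9 ⇒ p = 9/31, and the value is (9)·(9/31) + 1 = 112/31.
For Column: with q = P(C1), equating M's and B's payoffs gives 22q − 12 = −9q + 10 ⇒ q = 22/31.

112/31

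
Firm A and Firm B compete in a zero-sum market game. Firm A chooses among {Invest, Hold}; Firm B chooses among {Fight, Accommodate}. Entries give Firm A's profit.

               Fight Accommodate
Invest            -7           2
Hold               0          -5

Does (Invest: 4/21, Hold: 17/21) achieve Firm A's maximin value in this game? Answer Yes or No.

No

Against Fight this mix gives (4/21)·(-7) + (17/21)·0 = -4/3.
Against Accommodate this mix gives (4/21)·2 + (17/21)·(-5) = -11/3.
Firm B will play Accommodate, holding Firm A to -11/3. Shifting weight toward the row that does better against Accommodate would raise this floor (the equalizing mix achieves -5/2 against both Accommodate and Fight), so the proposed strategy is not optimal.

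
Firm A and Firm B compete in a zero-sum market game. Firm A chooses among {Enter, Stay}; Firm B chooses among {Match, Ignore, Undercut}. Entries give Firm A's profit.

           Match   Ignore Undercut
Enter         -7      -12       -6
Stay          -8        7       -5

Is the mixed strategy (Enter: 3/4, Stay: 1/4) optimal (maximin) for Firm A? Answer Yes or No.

Yes

Against Match this mix gives (3/4)·(-7) + (1/4)·(-8) = -29/4.
Against Ignore this mix gives (3/4)·(-12) + (1/4)·7 = -29/4.
Against Undercut this mix gives (3/4)·(-6) + (1/4)·(-5) = -23/4.
All of Firm B's active replies (Match, Ignore) yield -29/4, and no column does worse for Firm A. The mix makes Firm B indifferent and guarantees -29/4, so it is optimal.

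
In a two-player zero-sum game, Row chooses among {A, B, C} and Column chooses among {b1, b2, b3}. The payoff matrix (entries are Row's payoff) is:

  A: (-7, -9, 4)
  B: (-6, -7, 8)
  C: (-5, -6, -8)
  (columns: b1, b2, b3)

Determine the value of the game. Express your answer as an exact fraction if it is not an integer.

-104/17

Row minima: A → -9, B → -7, C → -8; maximin = -7.
Column maxima: b1 → -5, b2 → -6, b3 → 8; minimax = -6.
-7 ≠ -6, so there is no saddle point; optimal play is mixed.
A is strictly dominated by B, so Row never plays it.
b1 is strictly dominated by b2 (it gives Row strictly more in every row), so Column never plays it.
On the remaining 2×2 (B, C vs b2, b3):
Let Row play B with probability p. Expected payoff against b2: (-7)p + (-6)(1−p) = −p − 6; against b3: 8p + (-8)(1−p) = 16p − 8.
Setting these equal: −p − 6 = 16p − 8 ⇒ −17p = -2 ⇒ p = 2/17, and the value is (-1)·(2/17) − 6 = -104/17.
For Column: with q = P(b2), equating B's and C's payoffs gives −15q + 8 = 2q − 8 ⇒ q = 16/17.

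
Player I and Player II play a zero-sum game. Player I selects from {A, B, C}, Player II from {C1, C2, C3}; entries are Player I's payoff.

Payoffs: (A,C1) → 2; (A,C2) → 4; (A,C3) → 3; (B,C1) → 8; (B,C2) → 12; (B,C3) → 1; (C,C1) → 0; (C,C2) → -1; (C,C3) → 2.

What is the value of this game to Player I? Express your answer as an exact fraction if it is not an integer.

11/4

Row minima: A → 2, B → 1, C → -1; maximin = 2.
Column maxima: C1 → 8, C2 → 12, C3 → 3; minimax = 3.
2 ≠ 3, so there is no saddle point; optimal play is mixed.
C is strictly dominated by A, so Player I never plays it.
With C eliminated, C2 is strictly dominated by C1 (it gives Player I strictly more in every remaining row), so Player II never plays it.
On the remaining 2×2 (A, B vs C1, C3):
Let Player I play A with probability p. Expected payoff against C1: 2p + 8(1−p) = −6p + 8; against C3: 3p + 1(1−p) = 2p + 1.
Setting these equal: −6p + 8 = 2p + 1 ⇒ −8p = -7 ⇒ p = 7/8, and the value is (-6)·(7/8) + 8 = 11/4.
For Player II: with q = P(C1), equating A's and B's payoffs gives −q + 3 = 7q + 1 ⇒ q = 1/4.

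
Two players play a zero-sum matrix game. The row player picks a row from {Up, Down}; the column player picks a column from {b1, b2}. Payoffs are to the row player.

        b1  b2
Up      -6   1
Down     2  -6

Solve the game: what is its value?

-34/15

Row minima: Up → -6, Down → -6; maximin = -6.
Column maxima: b1 → 2, b2 → 1; minimax = 1.
-6 ≠ 1, so there is no saddle point; optimal play is mixed.
Let the row player play Up with probability p. Expected payoff against b1: (-6)p + 2(1−p) = −8p + 2; against b2: 1p + (-6)(1−p) = 7p − 6.
Setting these equal: −8p + 2 = 7p − 6 ⇒ −15p = -8 ⇒ p = 8/15, and the value is (-8)·(8/15) + 2 = -34/15.
For the column player: with q = P(b1), equating Up's and Down's payoffs gives −7q + 1 = 8q − 6 ⇒ q = 7/15.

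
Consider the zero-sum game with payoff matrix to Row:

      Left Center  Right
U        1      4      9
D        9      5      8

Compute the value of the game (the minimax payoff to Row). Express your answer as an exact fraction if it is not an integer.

5

Row minima: U → 1, D → 5; maximin = 5.
Column maxima: Left → 9, Center → 5, Right → 9; minimax = 5.
Since maximin = minimax = 5, there is a saddle point and the value is 5.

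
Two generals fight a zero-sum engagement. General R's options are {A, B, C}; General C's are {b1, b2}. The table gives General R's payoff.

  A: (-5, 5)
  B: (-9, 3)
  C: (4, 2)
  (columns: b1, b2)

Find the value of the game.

5/2

Row minima: A → -5, B → -9, C → 2; maximin = 2.
Column maxima: b1 → 4, b2 → 5; minimax = 4.
2 ≠ 4, so there is no saddle point; optimal play is mixed.
B is strictly dominated by A, so General R never plays it.
On the remaining 2×2 (A, C vs b1, b2):
Let General R play A with probability p. Expected payoff against b1: (-5)p + 4(1−p) = −9p + 4; against b2: 5p + 2(1−p) = 3p + 2.
Setting these equal: −9p + 4 = 3p + 2 ⇒ −12p = -2 ⇒ p = 1/6, and the value is (-9)·(1/6) + 4 = 5/2.
For General C: with q = P(b1), equating A's and C's payoffs gives −10q + 5 = 2q + 2 ⇒ q = 1/4.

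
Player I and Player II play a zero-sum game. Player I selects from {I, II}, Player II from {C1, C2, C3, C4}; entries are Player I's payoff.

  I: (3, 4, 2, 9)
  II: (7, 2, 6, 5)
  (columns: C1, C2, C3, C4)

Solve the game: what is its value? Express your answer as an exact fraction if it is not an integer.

10/3

Row minima: I → 2, II → 2; maximin = 2.
Column maxima: C1 → 7, C2 → 4, C3 → 6, C4 → 9; minimax = 4.
2 ≠ 4, so there is no saddle point; optimal play is mixed.
C1 is strictly dominated by C3 (it gives Player I strictly more in every row), so Player II never plays it.
C4 is strictly dominated by C2 (it gives Player I strictly more in every row), so Player II never plays it.
On the remaining 2×2 (I, II vs C2, C3):
Let Player I play I with probability p. Expected payoff against C2: 4p + 2(1−p) = 2p + 2; against C3: 2p + 6(1−p) = −4p + 6.
Setting these equal: 2p + 2 = −4p + 6 ⇒ 6p = 4 ⇒ p = 2/3, and the value is (2)·(2/3) + 2 = 10/3.
For Player II: with q = P(C2), equating I's and II's payoffs gives 2q + 2 = −4q + 6 ⇒ q = 2/3.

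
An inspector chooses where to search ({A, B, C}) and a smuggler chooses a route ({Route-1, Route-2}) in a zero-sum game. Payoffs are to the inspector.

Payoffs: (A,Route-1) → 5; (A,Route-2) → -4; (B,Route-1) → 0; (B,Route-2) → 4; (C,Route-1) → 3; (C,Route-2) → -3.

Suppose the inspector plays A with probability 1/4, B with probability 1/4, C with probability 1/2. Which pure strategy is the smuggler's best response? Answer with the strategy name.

If the smuggler plays Route-1, the inspector's expected payoff is (1/4)·5 + (1/4)·0 + (1/2)·3 = 11/4.
If the smuggler plays Route-2, the inspector's expected payoff is (1/4)·(-4) + (1/4)·4 + (1/2)·(-3) = -3/2.
The smuggler minimizes the inspector's payoff; the smallest is -3/2, so the best response is Route-2.

Route-2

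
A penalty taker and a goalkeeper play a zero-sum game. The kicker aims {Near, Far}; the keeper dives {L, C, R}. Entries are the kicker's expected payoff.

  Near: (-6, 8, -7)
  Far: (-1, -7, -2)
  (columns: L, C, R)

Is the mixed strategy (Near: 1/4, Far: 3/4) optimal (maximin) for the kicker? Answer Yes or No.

Against L this mix gives (1/4)·(-6) + (3/4)·(-1) = -9/4.
Against C this mix gives (1/4)·8 + (3/4)·(-7) = -13/4.
Against R this mix gives (1/4)·(-7) + (3/4)·(-2) = -13/4.
All of the keeper's active replies (C, R) yield -13/4, and no column does worse for the kicker. The mix makes the keeper indifferent and guarantees -13/4, so it is optimal.

Yes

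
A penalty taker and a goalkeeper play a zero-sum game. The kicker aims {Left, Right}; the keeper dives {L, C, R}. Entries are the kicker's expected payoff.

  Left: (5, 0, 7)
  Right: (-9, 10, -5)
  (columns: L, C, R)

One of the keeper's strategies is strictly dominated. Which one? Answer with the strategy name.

L holds the kicker's payoff strictly below R in every row: 5 < 7, -9 < -5.
So R is strictly dominated for the keeper.

R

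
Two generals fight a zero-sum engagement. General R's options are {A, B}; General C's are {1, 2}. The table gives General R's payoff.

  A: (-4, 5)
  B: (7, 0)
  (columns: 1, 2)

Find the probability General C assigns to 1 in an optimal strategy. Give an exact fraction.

Row minima: A → -4, B → 0; maximin = 0.
Column maxima: 1 → 7, 2 → 5; minimax = 5.
0 ≠ 5, so there is no saddle point; optimal play is mixed.
Let General R play A with probability p. Expected payoff against 1: (-4)p + 7(1−p) = −11p + 7; against 2: 5p + 0(1−p) = 5p.
Setting these equal: −11p + 7 = 5p ⇒ −16p = -7 ⇒ p = 7/16, and the value is (-11)·(7/16) + 7 = 35/16.
For General C: with q = P(1), equating A's and B's payoffs gives −9q + 5 = 7q ⇒ q = 5/16.

5/16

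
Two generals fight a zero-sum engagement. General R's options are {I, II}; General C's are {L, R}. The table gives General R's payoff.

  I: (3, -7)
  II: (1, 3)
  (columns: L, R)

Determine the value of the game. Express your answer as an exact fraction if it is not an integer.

Row minima: I → -7, II → 1; maximin = 1.
Column maxima: L → 3, R → 3; minimax = 3.
1 ≠ 3, so there is no saddle point; optimal play is mixed.
Let General R play I with probability p. Expected payoff against L: 3p + 1(1−p) = 2p + 1; against R: (-7)p + 3(1−p) = −10p + 3.
Setting these equal: 2p + 1 = −10p + 3 ⇒ 12p = 2 ⇒ p = 1/6, and the value is (2)·(1/6) + 1 = 4/3.
For General C: with q = P(L), equating I's and II's payoffs gives 10q − 7 = −2q + 3 ⇒ q = 5/6.

4/3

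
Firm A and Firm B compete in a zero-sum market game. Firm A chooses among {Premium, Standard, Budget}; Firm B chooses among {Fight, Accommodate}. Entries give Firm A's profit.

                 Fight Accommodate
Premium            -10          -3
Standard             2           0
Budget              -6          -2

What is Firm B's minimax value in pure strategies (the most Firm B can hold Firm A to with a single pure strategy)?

0

Column maxima: Fight → 2, Accommodate → 0.
The smallest of these is 0.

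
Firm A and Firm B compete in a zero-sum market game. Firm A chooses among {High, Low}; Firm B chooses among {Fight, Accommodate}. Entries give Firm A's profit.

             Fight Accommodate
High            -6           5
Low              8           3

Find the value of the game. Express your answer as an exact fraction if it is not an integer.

Row minima: High → -6, Low → 3; maximin = 3.
Column maxima: Fight → 8, Accommodate → 5; minimax = 5.
3 ≠ 5, so there is no saddle point; optimal play is mixed.
Let Firm A play High with probability p. Expected payoff against Fight: (-6)p + 8(1−p) = −14p + 8; against Accommodate: 5p + 3(1−p) = 2p + 3.
Setting these equal: −14p + 8 = 2p + 3 ⇒ −16p = -5 ⇒ p = 5/16, and the value is (-14)·(5/16) + 8 = 29/8.
For Firm B: with q = P(Fight), equating High's and Low's payoffs gives −11q + 5 = 5q + 3 ⇒ q = 1/8.

29/8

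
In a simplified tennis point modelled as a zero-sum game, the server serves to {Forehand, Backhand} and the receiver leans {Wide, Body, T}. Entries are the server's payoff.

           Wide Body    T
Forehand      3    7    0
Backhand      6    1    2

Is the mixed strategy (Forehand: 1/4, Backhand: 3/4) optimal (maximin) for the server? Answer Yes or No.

No

Against Wide this mix gives (1/4)·3 + (3/4)·6 = 21/4.
Against Body this mix gives (1/4)·7 + (3/4)·1 = 5/2.
Against T this mix gives (1/4)·0 + (3/4)·2 = 3/2.
The receiver will play T, holding the server to 3/2. Shifting weight toward the row that does better against T would raise this floor (the equalizing mix achieves 7/4 against both T and Body), so the proposed strategy is not optimal.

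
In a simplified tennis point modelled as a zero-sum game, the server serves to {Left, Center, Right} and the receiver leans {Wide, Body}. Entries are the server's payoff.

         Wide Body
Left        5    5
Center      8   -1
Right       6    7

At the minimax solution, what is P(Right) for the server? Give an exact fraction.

Row minima: Left → 5, Center → -1, Right → 6; maximin = 6.
Column maxima: Wide → 8, Body → 7; minimax = 7.
6 ≠ 7, so there is no saddle point; optimal play is mixed.
Left is strictly dominated by Right, so the server never plays it.
On the remaining 2×2 (Center, Right vs Wide, Body):
Let the server play Center with probability p. Expected payoff against Wide: 8p + 6(1−p) = 2p + 6; against Body: (-1)p + 7(1−p) = −8p + 7.
Setting these equal: 2p + 6 = −8p + 7 ⇒ 10p = 1 ⇒ p = 1/10, and the value is (2)·(1/10) + 6 = 31/5.
For the receiver: with q = P(Wide), equating Center's and Right's payoffs gives 9q − 1 = −q + 7 ⇒ q = 4/5.

9/10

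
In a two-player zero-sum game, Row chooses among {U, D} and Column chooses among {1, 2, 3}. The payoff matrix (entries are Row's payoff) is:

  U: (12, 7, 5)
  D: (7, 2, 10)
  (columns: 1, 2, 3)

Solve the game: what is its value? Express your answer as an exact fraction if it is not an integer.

6

Row minima: U → 5, D → 2; maximin = 5.
Column maxima: 1 → 12, 2 → 7, 3 → 10; minimax = 7.
5 ≠ 7, so there is no saddle point; optimal play is mixed.
1 is strictly dominated by 2 (it gives Row strictly more in every row), so Column never plays it.
On the remaining 2×2 (U, D vs 2, 3):
Let Row play U with probability p. Expected payoff against 2: 7p + 2(1−p) = 5p + 2; against 3: 5p + 10(1−p) = −5p + 10.
Setting these equal: 5p + 2 = −5p + 10 ⇒ 10p = 8 ⇒ p = 4/5, and the value is (5)·(4/5) + 2 = 6.
For Column: with q = P(2), equating U's and D's payoffs gives 2q + 5 = −8q + 10 ⇒ q = 1/2.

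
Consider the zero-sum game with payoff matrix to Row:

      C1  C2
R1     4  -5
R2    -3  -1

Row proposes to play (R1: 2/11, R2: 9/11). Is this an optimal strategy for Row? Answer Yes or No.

Yes

Against C1 this mix gives (2/11)·4 + (9/11)·(-3) = -19/11.
Against C2 this mix gives (2/11)·(-5) + (9/11)·(-1) = -19/11.
All of Column's active replies (C1, C2) yield -19/11, and no column does worse for Row. The mix makes Column indifferent and guarantees -19/11, so it is optimal.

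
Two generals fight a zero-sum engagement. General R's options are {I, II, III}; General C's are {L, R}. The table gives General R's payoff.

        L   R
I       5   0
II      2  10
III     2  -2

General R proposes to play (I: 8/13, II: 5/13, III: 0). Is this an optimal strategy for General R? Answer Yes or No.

Yes

Against L this mix gives (8/13)·5 + (5/13)·2 = 50/13.
Against R this mix gives (8/13)·0 + (5/13)·10 = 50/13.
All of General C's active replies (L, R) yield 50/13, and no column does worse for General R. The mix makes General C indifferent and guarantees 50/13, so it is optimal.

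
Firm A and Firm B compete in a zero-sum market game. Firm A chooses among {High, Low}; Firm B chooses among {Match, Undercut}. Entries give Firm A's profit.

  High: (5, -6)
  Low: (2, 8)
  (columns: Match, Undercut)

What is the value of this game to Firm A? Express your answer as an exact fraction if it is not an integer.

52/17

Row minima: High → -6, Low → 2; maximin = 2.
Column maxima: Match → 5, Undercut → 8; minimax = 5.
2 ≠ 5, so there is no saddle point; optimal play is mixed.
Let Firm A play High with probability p. Expected payoff against Match: 5p + 2(1−p) = 3p + 2; against Undercut: (-6)p + 8(1−p) = −14p + 8.
Setting these equal: 3p + 2 = −14p + 8 ⇒ 17p = 6 ⇒ p = 6/17, and the value is (3)·(6/17) + 2 = 52/17.
For Firm B: with q = P(Match), equating High's and Low's payoffs gives 11q − 6 = −6q + 8 ⇒ q = 14/17.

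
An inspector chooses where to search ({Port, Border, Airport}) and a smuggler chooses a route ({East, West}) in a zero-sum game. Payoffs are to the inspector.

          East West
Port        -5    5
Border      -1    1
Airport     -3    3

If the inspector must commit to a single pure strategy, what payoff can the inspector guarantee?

Row minima: Port → -5, Border → -1, Airport → -3.
The best of these is -1.

-1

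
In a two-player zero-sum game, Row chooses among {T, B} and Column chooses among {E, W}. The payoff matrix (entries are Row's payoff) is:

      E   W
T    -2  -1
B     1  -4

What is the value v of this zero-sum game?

Row minima: T → -2, B → -4; maximin = -2.
Column maxima: E → 1, W → -1; minimax = -1.
-2 ≠ -1, so there is no saddle point; optimal play is mixed.
Let Row play T with probability p. Expected payoff against E: (-2)p + 1(1−p) = −3p + 1; against W: (-1)p + (-4)(1−p) = 3p − 4.
Setting these equal: −3p + 1 = 3p − 4 ⇒ −6p = -5 ⇒ p = 5/6, and the value is (-3)·(5/6) + 1 = -3/2.
For Column: with q = P(E), equating T's and B's payoffs gives −q − 1 = 5q − 4 ⇒ q = 1/2.

-3/2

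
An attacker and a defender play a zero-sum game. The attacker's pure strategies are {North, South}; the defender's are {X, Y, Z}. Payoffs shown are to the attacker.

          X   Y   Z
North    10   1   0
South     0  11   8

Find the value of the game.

Row minima: North → 0, South → 0; maximin = 0.
Column maxima: X → 10, Y → 11, Z → 8; minimax = 8.
0 ≠ 8, so there is no saddle point; optimal play is mixed.
Y is strictly dominated by Z (it gives the attacker strictly more in every row), so the defender never plays it.
On the remaining 2×2 (North, South vs X, Z):
Let the attacker play North with probability p. Expected payoff against X: 10p + 0(1−p) = 10p; against Z: 0p + 8(1−p) = −8p + 8.
Setting these equal: 10p = −8p + 8 ⇒ 18p = 8 ⇒ p = 4/9, and the value is (10)·(4/9) = 40/9.
For the defender: with q = P(X), equating North's and South's payoffs gives 10q = −8q + 8 ⇒ q = 4/9.

40/9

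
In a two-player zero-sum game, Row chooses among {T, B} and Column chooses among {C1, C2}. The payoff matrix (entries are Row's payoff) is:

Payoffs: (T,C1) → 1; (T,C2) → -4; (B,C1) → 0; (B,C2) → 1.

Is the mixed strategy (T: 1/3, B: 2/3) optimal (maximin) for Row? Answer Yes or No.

No

Against C1 this mix gives (1/3)·1 + (2/3)·0 = 1/3.
Against C2 this mix gives (1/3)·(-4) + (2/3)·1 = -2/3.
Column will play C2, holding Row to -2/3. Shifting weight toward the row that does better against C2 would raise this floor (the equalizing mix achieves 1/6 against both C2 and C1), so the proposed strategy is not optimal.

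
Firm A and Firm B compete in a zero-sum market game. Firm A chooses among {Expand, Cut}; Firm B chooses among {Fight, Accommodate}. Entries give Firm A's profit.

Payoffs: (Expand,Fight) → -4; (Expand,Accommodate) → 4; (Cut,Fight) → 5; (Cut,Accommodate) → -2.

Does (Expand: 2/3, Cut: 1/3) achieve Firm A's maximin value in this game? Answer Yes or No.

Against Fight this mix gives (2/3)·(-4) + (1/3)·5 = -1.
Against Accommodate this mix gives (2/3)·4 + (1/3)·(-2) = 2.
Firm B will play Fight, holding Firm A to -1. Shifting weight toward the row that does better against Fight would raise this floor (the equalizing mix achieves 4/5 against both Fight and Accommodate), so the proposed strategy is not optimal.

No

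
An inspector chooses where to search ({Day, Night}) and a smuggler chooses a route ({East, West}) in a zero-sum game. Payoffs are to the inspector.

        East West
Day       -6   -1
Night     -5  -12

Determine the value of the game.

-67/12

Row minima: Day → -6, Night → -12; maximin = -6.
Column maxima: East → -5, West → -1; minimax = -5.
-6 ≠ -5, so there is no saddle point; optimal play is mixed.
Let the inspector play Day with probability p. Expected payoff against East: (-6)p + (-5)(1−p) = −p − 5; against West: (-1)p + (-12)(1−p) = 11p − 12.
Setting these equal: −p − 5 = 11p − 12 ⇒ −12p = -7 ⇒ p = 7/12, and the value is (-1)·(7/12) − 5 = -67/12.
For the smuggler: with q = P(East), equating Day's and Night's payoffs gives −5q − 1 = 7q − 12 ⇒ q = 11/12.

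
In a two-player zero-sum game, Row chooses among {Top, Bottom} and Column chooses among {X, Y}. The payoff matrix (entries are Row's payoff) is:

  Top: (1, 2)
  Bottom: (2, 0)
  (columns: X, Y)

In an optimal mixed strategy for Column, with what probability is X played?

Row minima: Top → 1, Bottom → 0; maximin = 1.
Column maxima: X → 2, Y → 2; minimax = 2.
1 ≠ 2, so there is no saddle point; optimal play is mixed.
Let Row play Top with probability p. Expected payoff against X: 1p + 2(1−p) = −p + 2; against Y: 2p + 0(1−p) = 2p.
Setting these equal: −p + 2 = 2p ⇒ −3p = -2 ⇒ p = 2/3, and the value is (-1)·(2/3) + 2 = 4/3.
For Column: with q = P(X), equating Top's and Bottom's payoffs gives −q + 2 = 2q ⇒ q = 2/3.

2/3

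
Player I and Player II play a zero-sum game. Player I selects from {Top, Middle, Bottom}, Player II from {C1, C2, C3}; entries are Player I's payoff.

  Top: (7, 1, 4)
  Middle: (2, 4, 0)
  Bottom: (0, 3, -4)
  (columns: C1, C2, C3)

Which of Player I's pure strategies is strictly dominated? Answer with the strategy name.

Bottom

Middle gives a strictly higher payoff than Bottom against every column: 2 > 0, 4 > 3, 0 > -4.
So Bottom is strictly dominated and Player I never plays it.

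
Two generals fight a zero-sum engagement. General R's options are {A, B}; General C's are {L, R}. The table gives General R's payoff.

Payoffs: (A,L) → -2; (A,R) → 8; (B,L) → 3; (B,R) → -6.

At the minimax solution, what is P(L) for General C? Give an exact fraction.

14/19

Row minima: A → -2, B → -6; maximin = -2.
Column maxima: L → 3, R → 8; minimax = 3.
-2 ≠ 3, so there is no saddle point; optimal play is mixed.
Let General R play A with probability p. Expected payoff against L: (-2)p + 3(1−p) = −5p + 3; against R: 8p + (-6)(1−p) = 14p − 6.
Setting these equal: −5p + 3 = 14p − 6 ⇒ −19p = -9 ⇒ p = 9/19, and the value is (-5)·(9/19) + 3 = 12/19.
For General C: with q = P(L), equating A's and B's payoffs gives −10q + 8 = 9q − 6 ⇒ q = 14/19.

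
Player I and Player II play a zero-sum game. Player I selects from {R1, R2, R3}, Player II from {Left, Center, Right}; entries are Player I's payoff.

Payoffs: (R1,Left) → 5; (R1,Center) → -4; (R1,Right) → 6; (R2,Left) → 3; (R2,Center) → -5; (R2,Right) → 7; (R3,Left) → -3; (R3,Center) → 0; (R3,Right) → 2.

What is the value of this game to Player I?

Row minima: R1 → -4, R2 → -5, R3 → -3; maximin = -3.
Column maxima: Left → 5, Center → 0, Right → 7; minimax = 0.
-3 ≠ 0, so there is no saddle point; optimal play is mixed.
Right is strictly dominated by Left (it gives Player I strictly more in every row), so Player II never plays it.
With Right eliminated, R2 is strictly dominated by R1 (R1 gives Player I strictly more in every remaining column), so Player I never plays it.
On the remaining 2×2 (R1, R3 vs Left, Center):
Let Player I play R1 with probability p. Expected payoff against Left: 5p + (-3)(1−p) = 8p − 3; against Center: (-4)p + 0(1−p) = −4p.
Setting these equal: 8p − 3 = −4p ⇒ 12p = 3 ⇒ p = 1/4, and the value is (8)·(1/4) − 3 = -1.
For Player II: with q = P(Left), equating R1's and R3's payoffs gives 9q − 4 = −3q ⇒ q = 1/3.

-1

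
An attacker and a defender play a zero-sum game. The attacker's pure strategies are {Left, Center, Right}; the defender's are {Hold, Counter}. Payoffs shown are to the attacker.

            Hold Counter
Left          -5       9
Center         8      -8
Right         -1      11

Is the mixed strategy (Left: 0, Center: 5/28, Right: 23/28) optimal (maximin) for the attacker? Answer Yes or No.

Against Hold this mix gives (5/28)·8 + (23/28)·(-1) = 17/28.
Against Counter this mix gives (5/28)·(-8) + (23/28)·11 = 213/28.
The defender will play Hold, holding the attacker to 17/28. Shifting weight toward the row that does better against Hold would raise this floor (the equalizing mix achieves 20/7 against both Hold and Counter), so the proposed strategy is not optimal.

No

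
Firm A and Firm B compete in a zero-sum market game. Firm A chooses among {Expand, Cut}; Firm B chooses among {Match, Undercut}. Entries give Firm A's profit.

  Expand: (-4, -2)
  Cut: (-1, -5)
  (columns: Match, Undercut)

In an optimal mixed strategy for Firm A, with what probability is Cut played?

Row minima: Expand → -4, Cut → -5; maximin = -4.
Column maxima: Match → -1, Undercut → -2; minimax = -2.
-4 ≠ -2, so there is no saddle point; optimal play is mixed.
Let Firm A play Expand with probability p. Expected payoff against Match: (-4)p + (-1)(1−p) = −3p − 1; against Undercut: (-2)p + (-5)(1−p) = 3p − 5.
Setting these equal: −3p − 1 = 3p − 5 ⇒ −6p = -4 ⇒ p = 2/3, and the value is (-3)·(2/3) − 1 = -3.
For Firm B: with q = P(Match), equating Expand's and Cut's payoffs gives −2q − 2 = 4q − 5 ⇒ q = 1/2.

1/3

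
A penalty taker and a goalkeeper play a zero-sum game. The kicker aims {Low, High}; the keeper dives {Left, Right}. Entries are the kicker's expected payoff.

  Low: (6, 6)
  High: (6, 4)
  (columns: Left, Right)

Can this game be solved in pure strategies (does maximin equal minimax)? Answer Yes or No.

Yes

Row minima: Low → 6, High → 4; maximin = 6.
Column maxima: Left → 6, Right → 6; minimax = 6.
maximin = minimax = 6, so a saddle point exists.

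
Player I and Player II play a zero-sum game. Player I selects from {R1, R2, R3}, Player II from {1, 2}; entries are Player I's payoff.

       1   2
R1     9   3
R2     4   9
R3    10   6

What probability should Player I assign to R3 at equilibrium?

5/9

Row minima: R1 → 3, R2 → 4, R3 → 6; maximin = 6.
Column maxima: 1 → 10, 2 → 9; minimax = 9.
6 ≠ 9, so there is no saddle point; optimal play is mixed.
R1 is strictly dominated by R3, so Player I never plays it.
On the remaining 2×2 (R2, R3 vs 1, 2):
Let Player I play R2 with probability p. Expected payoff against 1: 4p + 10(1−p) = −6p + 10; against 2: 9p + 6(1−p) = 3p + 6.
Setting these equal: −6p + 10 = 3p + 6 ⇒ −9p = -4 ⇒ p = 4/9, and the value is (-6)·(4/9) + 10 = 22/3.
For Player II: with q = P(1), equating R2's and R3's payoffs gives −5q + 9 = 4q + 6 ⇒ q = 1/3.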